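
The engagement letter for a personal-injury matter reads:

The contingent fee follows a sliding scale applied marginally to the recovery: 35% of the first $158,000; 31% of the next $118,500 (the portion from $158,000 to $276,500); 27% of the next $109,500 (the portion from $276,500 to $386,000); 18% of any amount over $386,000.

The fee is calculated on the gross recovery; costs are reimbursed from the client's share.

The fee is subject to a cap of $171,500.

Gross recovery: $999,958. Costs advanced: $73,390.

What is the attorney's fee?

Fee base is the gross recovery, $999,958; costs are reimbursed separately.
First $158,000 at 35% = $55,300.00
Next $118,500 at 31% = $36,735.00
Next $109,500 at 27% = $29,565.00
Remaining $613,958 at 18% = $110,512.44
Fee: $55,300.00 + $36,735.00 + $29,565.00 + $110,512.44 = $232,112.44
$232,112.44 exceeds the $171,500 cap, so the fee is capped at $171,500.00.

$171,500.00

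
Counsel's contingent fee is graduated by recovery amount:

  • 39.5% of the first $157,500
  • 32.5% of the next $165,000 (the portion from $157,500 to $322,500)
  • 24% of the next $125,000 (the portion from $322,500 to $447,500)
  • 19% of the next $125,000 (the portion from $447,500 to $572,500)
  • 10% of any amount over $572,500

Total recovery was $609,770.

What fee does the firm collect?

$173,314.50

First $157,500 at 39.5% = $62,212.50
Next $165,000 at 32.5% = $53,625.00
Next $125,000 at 24% = $30,000.00
Next $125,000 at 19% = $23,750.00
Remaining $37,270 at 10% = $3,727.00
Fee: $62,212.50 + $53,625.00 + $30,000.00 + $23,750.00 + $3,727.00 = $173,314.50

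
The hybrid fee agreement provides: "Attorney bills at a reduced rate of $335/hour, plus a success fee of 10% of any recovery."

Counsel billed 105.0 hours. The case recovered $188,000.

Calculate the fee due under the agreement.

Hourly: 105.0 × $335 = $35,175.00
Success fee: 10% of $188,000 = $18,800.00
Total: $35,175.00 + $18,800.00 = $53,975.00

$53,975.00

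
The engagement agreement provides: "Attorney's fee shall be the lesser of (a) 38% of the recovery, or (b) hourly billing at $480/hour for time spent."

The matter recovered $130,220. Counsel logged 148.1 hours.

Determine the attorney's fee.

(a) 38% of $130,220 = $49,483.60
(b) 148.1 × $480 = $71,088.00
The lesser is (a): $49,483.60.

$49,483.60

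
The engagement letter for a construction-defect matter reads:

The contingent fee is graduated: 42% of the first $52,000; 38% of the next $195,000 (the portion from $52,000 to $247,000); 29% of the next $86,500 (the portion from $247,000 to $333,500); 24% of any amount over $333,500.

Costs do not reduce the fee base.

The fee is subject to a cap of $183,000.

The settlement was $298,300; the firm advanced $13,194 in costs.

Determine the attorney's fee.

Fee base is the gross recovery, $298,300; costs are reimbursed separately.
First $52,000 at 42% = $21,840.00
Next $195,000 at 38% = $74,100.00
Remaining $51,300 at 29% = $14,877.00
Fee: $21,840.00 + $74,100.00 + $14,877.00 = $110,817.00
$110,817.00 is under the $183,000 cap.

$110,817.00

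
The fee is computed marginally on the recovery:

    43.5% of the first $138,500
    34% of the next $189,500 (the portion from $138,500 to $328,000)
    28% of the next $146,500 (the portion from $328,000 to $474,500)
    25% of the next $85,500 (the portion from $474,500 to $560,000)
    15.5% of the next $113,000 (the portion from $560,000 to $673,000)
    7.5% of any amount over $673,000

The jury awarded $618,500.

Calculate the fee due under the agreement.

$196,140.00

First $138,500 at 43.5% = $60,247.50
Next $189,500 at 34% = $64,430.00
Next $146,500 at 28% = $41,020.00
Next $85,500 at 25% = $21,375.00
Remaining $58,500 at 15.5% = $9,067.50
Fee: $60,247.50 + $64,430.00 + $41,020.00 + $21,375.00 + $9,067.50 = $196,140.00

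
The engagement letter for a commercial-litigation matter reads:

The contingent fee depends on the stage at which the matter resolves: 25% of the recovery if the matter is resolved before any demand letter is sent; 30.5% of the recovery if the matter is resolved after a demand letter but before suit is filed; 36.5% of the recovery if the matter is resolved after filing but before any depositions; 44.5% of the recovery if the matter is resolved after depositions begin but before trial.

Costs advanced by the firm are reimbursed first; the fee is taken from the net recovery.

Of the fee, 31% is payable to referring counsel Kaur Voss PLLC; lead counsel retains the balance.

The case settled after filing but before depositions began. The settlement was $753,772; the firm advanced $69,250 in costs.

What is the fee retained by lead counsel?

Fee base (net of costs): $753,772 − $69,250 = $684,522
The matter settled after filing but before depositions began, so the 36.5% rate applies.
$684,522 × 36.5% = $249,850.53
Referral share: 31% of $249,850.53 = $77,453.66; lead counsel retains $249,850.53 − $77,453.66 = $172,396.87.

$172,396.87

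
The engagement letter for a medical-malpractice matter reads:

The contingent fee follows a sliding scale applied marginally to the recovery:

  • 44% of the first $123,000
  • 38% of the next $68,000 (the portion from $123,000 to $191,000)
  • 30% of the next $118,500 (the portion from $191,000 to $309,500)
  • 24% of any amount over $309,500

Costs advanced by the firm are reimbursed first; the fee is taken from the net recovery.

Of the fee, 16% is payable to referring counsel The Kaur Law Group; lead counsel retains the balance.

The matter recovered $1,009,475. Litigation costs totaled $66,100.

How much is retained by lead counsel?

$224,817.60

Fee base (net of costs): $1,009,475 − $66,100 = $943,375
First $123,000 at 44% = $54,120.00
Next $68,000 at 38% = $25,840.00
Next $118,500 at 30% = $35,550.00
Remaining $633,875 at 24% = $152,130.00
Fee: $54,120.00 + $25,840.00 + $35,550.00 + $152,130.00 = $267,640.00
Referral share: 16% of $267,640.00 = $42,822.40; lead counsel retains $267,640.00 − $42,822.40 = $224,817.60.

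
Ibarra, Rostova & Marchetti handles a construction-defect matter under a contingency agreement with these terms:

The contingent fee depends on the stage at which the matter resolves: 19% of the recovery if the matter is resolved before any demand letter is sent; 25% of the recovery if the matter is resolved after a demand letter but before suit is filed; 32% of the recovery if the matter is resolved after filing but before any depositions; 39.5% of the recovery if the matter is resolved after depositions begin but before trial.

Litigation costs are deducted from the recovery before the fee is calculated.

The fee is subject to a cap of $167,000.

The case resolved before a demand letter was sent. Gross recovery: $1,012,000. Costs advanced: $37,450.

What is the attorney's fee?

Fee base (net of costs): $1,012,000 − $37,450 = $974,550
The matter resolved before a demand letter was sent, so the 19% rate applies.
$974,550 × 19% = $185,164.50
$185,164.50 exceeds the $167,000 cap, so the fee is capped at $167,000.00.

$167,000.00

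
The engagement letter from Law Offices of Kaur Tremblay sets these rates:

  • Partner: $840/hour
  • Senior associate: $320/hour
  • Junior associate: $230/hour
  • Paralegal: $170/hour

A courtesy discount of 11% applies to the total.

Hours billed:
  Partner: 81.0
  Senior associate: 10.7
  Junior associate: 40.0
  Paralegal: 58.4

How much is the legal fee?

$80,626.88

Partner: 81.0 × $840 = $68,040.00
Senior associate: 10.7 × $320 = $3,424.00
Junior associate: 40.0 × $230 = $9,200.00
Paralegal: 58.4 × $170 = $9,928.00
Subtotal: $90,592.00
Less 11% discount: −$9,965.12
Total: $90,592.00 − $9,965.12 = $80,626.88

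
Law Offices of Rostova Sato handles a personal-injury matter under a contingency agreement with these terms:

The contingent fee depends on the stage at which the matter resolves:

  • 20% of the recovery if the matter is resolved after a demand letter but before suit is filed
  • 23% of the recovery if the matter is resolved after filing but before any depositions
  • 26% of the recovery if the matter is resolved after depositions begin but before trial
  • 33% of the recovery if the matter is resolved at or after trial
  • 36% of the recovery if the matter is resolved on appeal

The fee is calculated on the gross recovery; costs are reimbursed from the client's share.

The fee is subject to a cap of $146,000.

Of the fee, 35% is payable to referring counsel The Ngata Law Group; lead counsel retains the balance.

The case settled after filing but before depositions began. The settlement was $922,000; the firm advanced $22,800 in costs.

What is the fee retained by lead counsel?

Fee base is the gross recovery, $922,000; costs are reimbursed separately.
The matter settled after filing but before depositions began, so the 23% rate applies.
$922,000 × 23% = $212,060.00
$212,060.00 exceeds the $146,000 cap, so the fee is capped at $146,000.00.
Referral share: 35% of $146,000.00 = $51,100.00; lead counsel retains $146,000.00 − $51,100.00 = $94,900.00.

$94,900.00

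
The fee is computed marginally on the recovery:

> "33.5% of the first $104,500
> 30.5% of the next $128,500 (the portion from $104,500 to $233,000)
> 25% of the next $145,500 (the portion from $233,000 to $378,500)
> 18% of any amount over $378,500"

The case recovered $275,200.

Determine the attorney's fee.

First $104,500 at 33.5% = $35,007.50
Next $128,500 at 30.5% = $39,192.50
Remaining $42,200 at 25% = $10,550.00
Fee: $35,007.50 + $39,192.50 + $10,550.00 = $84,750.00

$84,750.00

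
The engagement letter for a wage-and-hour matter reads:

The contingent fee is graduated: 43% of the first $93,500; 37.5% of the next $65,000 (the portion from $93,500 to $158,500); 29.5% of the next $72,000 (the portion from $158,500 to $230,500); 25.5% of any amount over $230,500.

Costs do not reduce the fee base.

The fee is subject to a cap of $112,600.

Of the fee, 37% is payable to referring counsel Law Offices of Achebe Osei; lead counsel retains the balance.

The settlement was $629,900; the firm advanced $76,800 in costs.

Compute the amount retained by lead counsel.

Fee base is the gross recovery, $629,900; costs are reimbursed separately.
First $93,500 at 43% = $40,205.00
Next $65,000 at 37.5% = $24,375.00
Next $72,000 at 29.5% = $21,240.00
Remaining $399,400 at 25.5% = $101,847.00
Fee: $40,205.00 + $24,375.00 + $21,240.00 + $101,847.00 = $187,667.00
$187,667.00 exceeds the $112,600 cap, so the fee is capped at $112,600.00.
Referral share: 37% of $112,600.00 = $41,662.00; lead counsel retains $112,600.00 − $41,662.00 = $70,938.00.

$70,938.00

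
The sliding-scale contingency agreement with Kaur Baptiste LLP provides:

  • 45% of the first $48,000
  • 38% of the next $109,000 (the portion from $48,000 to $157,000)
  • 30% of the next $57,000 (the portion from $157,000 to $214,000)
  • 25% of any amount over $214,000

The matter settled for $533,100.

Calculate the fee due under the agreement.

$159,895.00

First $48,000 at 45% = $21,600.00
Next $109,000 at 38% = $41,420.00
Next $57,000 at 30% = $17,100.00
Remaining $319,100 at 25% = $79,775.00
Fee: $21,600.00 + $41,420.00 + $17,100.00 + $79,775.00 = $159,895.00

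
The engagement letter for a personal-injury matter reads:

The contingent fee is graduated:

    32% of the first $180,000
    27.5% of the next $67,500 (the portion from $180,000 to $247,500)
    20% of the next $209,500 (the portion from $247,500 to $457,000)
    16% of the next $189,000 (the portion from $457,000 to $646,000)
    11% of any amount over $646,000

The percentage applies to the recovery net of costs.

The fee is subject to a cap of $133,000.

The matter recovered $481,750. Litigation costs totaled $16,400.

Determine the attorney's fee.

$119,398.50

Fee base (net of costs): $481,750 − $16,400 = $465,350
First $180,000 at 32% = $57,600.00
Next $67,500 at 27.5% = $18,562.50
Next $209,500 at 20% = $41,900.00
Remaining $8,350 at 16% = $1,336.00
Fee: $57,600.00 + $18,562.50 + $41,900.00 + $1,336.00 = $119,398.50
$119,398.50 is under the $133,000 cap.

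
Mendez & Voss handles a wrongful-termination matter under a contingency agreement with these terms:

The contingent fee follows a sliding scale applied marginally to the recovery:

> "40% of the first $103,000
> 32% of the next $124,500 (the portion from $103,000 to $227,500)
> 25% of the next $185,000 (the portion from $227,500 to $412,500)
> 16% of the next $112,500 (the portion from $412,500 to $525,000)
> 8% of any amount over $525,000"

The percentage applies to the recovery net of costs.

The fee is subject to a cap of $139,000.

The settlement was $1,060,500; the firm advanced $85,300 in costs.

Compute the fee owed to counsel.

Fee base (net of costs): $1,060,500 − $85,300 = $975,200
First $103,000 at 40% = $41,200.00
Next $124,500 at 32% = $39,840.00
Next $185,000 at 25% = $46,250.00
Next $112,500 at 16% = $18,000.00
Remaining $450,200 at 8% = $36,016.00
Fee: $41,200.00 + $39,840.00 + $46,250.00 + $18,000.00 + $36,016.00 = $181,306.00
$181,306.00 exceeds the $139,000 cap, so the fee is capped at $139,000.00.

$139,000.00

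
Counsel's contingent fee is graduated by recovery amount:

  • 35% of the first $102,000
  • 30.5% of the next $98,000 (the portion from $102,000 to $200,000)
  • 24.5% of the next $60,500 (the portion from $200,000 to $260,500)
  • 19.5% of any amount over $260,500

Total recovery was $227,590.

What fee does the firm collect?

$72,349.55

First $102,000 at 35% = $35,700.00
Next $98,000 at 30.5% = $29,890.00
Remaining $27,590 at 24.5% = $6,759.55
Fee: $35,700.00 + $29,890.00 + $6,759.55 = $72,349.55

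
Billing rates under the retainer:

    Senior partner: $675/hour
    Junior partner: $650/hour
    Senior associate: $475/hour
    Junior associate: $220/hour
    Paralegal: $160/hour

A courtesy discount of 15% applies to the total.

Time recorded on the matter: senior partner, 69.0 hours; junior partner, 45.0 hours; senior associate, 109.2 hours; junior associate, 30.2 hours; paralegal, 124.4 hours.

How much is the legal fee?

$131,106.55

Senior partner: 69.0 × $675 = $46,575.00
Junior partner: 45.0 × $650 = $29,250.00
Senior associate: 109.2 × $475 = $51,870.00
Junior associate: 30.2 × $220 = $6,644.00
Paralegal: 124.4 × $160 = $19,904.00
Subtotal: $154,243.00
Less 15% discount: −$23,136.45
Total: $154,243.00 − $23,136.45 = $131,106.55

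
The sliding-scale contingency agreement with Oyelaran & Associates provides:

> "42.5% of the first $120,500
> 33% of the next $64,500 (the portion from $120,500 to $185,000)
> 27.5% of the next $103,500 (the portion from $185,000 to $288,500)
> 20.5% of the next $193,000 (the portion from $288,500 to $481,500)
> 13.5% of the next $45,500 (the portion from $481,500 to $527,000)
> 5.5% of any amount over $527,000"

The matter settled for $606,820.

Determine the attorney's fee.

$151,057.60

First $120,500 at 42.5% = $51,212.50
Next $64,500 at 33% = $21,285.00
Next $103,500 at 27.5% = $28,462.50
Next $193,000 at 20.5% = $39,565.00
Next $45,500 at 13.5% = $6,142.50
Remaining $79,820 at 5.5% = $4,390.10
Fee: $51,212.50 + $21,285.00 + $28,462.50 + $39,565.00 + $6,142.50 + $4,390.10 = $151,057.60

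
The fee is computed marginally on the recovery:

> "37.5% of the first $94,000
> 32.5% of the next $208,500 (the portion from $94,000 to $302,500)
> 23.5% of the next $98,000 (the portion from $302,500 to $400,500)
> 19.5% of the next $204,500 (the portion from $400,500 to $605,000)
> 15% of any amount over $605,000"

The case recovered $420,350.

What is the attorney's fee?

$129,913.25

First $94,000 at 37.5% = $35,250.00
Next $208,500 at 32.5% = $67,762.50
Next $98,000 at 23.5% = $23,030.00
Remaining $19,850 at 19.5% = $3,870.75
Fee: $35,250.00 + $67,762.50 + $23,030.00 + $3,870.75 = $129,913.25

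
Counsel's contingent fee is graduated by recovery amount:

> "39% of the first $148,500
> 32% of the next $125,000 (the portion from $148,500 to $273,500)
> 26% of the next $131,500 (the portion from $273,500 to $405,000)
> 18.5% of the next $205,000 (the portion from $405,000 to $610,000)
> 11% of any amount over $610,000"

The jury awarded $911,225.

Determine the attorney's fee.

$203,164.75

First $148,500 at 39% = $57,915.00
Next $125,000 at 32% = $40,000.00
Next $131,500 at 26% = $34,190.00
Next $205,000 at 18.5% = $37,925.00
Remaining $301,225 at 11% = $33,134.75
Fee: $57,915.00 + $40,000.00 + $34,190.00 + $37,925.00 + $33,134.75 = $203,164.75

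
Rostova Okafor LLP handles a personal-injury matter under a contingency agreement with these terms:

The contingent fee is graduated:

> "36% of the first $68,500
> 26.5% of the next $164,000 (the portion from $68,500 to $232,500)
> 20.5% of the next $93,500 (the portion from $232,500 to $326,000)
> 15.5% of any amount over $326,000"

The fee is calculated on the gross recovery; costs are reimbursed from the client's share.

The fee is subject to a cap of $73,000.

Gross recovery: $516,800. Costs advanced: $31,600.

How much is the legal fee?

$73,000.00

Fee base is the gross recovery, $516,800; costs are reimbursed separately.
First $68,500 at 36% = $24,660.00
Next $164,000 at 26.5% = $43,460.00
Next $93,500 at 20.5% = $19,167.50
Remaining $190,800 at 15.5% = $29,574.00
Fee: $24,660.00 + $43,460.00 + $19,167.50 + $29,574.00 = $116,861.50
$116,861.50 exceeds the $73,000 cap, so the fee is capped at $73,000.00.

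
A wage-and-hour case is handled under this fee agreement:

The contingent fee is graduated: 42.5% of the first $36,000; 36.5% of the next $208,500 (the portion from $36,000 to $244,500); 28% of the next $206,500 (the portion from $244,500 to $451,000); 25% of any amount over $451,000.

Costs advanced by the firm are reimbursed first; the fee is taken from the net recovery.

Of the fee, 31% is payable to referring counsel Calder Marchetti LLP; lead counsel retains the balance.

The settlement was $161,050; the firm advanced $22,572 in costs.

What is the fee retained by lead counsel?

$36,366.08

Fee base (net of costs): $161,050 − $22,572 = $138,478
First $36,000 at 42.5% = $15,300.00
Remaining $102,478 at 36.5% = $37,404.47
Fee: $15,300.00 + $37,404.47 = $52,704.47
Referral share: 31% of $52,704.47 = $16,338.39; lead counsel retains $52,704.47 − $16,338.39 = $36,366.08.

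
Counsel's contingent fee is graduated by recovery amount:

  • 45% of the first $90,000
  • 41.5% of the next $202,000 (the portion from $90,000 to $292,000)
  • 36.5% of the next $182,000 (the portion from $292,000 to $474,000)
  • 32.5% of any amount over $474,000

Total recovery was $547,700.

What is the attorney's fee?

First $90,000 at 45% = $40,500.00
Next $202,000 at 41.5% = $83,830.00
Next $182,000 at 36.5% = $66,430.00
Remaining $73,700 at 32.5% = $23,952.50
Fee: $40,500.00 + $83,830.00 + $66,430.00 + $23,952.50 = $214,712.50

$214,712.50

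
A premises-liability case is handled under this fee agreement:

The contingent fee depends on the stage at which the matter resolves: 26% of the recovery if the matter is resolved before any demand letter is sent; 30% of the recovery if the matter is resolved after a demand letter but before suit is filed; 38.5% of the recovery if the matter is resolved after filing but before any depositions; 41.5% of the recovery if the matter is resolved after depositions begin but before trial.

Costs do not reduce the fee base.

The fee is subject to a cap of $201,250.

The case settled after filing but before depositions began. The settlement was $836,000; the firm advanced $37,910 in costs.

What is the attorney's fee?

$201,250.00

Fee base is the gross recovery, $836,000; costs are reimbursed separately.
The matter settled after filing but before depositions began, so the 38.5% rate applies.
$836,000 × 38.5% = $321,860.00
$321,860.00 exceeds the $201,250 cap, so the fee is capped at $201,250.00.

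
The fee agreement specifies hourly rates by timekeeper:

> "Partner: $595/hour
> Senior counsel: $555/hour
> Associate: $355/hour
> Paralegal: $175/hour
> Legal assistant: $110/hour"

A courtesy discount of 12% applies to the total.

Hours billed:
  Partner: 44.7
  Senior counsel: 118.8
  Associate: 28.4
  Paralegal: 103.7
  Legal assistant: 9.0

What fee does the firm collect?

$107,140.00

Partner: 44.7 × $595 = $26,596.50
Senior counsel: 118.8 × $555 = $65,934.00
Associate: 28.4 × $355 = $10,082.00
Paralegal: 103.7 × $175 = $18,147.50
Legal assistant: 9.0 × $110 = $990.00
Subtotal: $121,750.00
Less 12% discount: −$14,610.00
Total: $121,750.00 − $14,610.00 = $107,140.00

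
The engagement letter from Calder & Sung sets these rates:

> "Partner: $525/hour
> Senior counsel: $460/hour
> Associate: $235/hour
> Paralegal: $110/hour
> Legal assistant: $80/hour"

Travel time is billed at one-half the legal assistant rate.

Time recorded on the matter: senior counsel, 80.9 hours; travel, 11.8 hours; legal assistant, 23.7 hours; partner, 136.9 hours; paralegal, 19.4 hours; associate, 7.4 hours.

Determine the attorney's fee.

$115,327.50

Partner: 136.9 × $525 = $71,872.50
Senior counsel: 80.9 × $460 = $37,214.00
Associate: 7.4 × $235 = $1,739.00
Paralegal: 19.4 × $110 = $2,134.00
Legal assistant: 23.7 × $80 = $1,896.00
Subtotal: $71,872.50 + $37,214.00 + $1,739.00 + $2,134.00 + $1,896.00 = $114,855.50
Travel: 11.8 × ($80 ÷ 2) = 11.8 × $40.00 = $472.00
Total: $114,855.50 + $472.00 = $115,327.50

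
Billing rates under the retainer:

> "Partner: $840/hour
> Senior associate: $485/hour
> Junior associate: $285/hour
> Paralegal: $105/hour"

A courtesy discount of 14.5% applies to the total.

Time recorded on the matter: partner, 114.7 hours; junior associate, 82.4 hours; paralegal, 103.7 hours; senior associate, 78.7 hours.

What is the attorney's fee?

$144,400.95

Partner: 114.7 × $840 = $96,348.00
Senior associate: 78.7 × $485 = $38,169.50
Junior associate: 82.4 × $285 = $23,484.00
Paralegal: 103.7 × $105 = $10,888.50
Subtotal: $168,890.00
Less 14.5% discount: −$24,489.05
Total: $168,890.00 − $24,489.05 = $144,400.95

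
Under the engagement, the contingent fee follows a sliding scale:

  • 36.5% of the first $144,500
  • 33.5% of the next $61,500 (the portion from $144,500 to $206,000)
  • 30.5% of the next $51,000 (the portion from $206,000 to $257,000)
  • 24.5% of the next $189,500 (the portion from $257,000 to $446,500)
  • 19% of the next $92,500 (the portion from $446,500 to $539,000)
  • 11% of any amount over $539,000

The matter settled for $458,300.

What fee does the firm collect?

$137,569.50

First $144,500 at 36.5% = $52,742.50
Next $61,500 at 33.5% = $20,602.50
Next $51,000 at 30.5% = $15,555.00
Next $189,500 at 24.5% = $46,427.50
Remaining $11,800 at 19% = $2,242.00
Fee: $52,742.50 + $20,602.50 + $15,555.00 + $46,427.50 + $2,242.00 = $137,569.50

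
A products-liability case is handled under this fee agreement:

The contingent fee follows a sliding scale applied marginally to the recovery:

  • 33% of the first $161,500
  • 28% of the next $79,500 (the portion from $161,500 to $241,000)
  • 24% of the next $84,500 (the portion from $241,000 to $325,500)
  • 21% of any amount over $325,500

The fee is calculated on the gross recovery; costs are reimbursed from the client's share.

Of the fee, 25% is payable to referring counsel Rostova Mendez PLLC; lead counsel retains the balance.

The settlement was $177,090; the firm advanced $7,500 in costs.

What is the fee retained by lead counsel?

$43,245.15

Fee base is the gross recovery, $177,090; costs are reimbursed separately.
First $161,500 at 33% = $53,295.00
Remaining $15,590 at 28% = $4,365.20
Fee: $53,295.00 + $4,365.20 = $57,660.20
Referral share: 25% of $57,660.20 = $14,415.05; lead counsel retains $57,660.20 − $14,415.05 = $43,245.15.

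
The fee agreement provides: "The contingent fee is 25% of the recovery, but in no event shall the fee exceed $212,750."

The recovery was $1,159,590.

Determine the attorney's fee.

25% of $1,159,590 = $289,897.50
That exceeds the $212,750 cap, so the fee is capped at $212,750.

$212,750.00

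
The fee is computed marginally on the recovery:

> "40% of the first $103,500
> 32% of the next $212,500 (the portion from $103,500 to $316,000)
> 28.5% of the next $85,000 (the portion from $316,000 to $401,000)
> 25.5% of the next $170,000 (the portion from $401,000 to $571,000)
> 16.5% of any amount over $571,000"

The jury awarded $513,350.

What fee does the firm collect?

First $103,500 at 40% = $41,400.00
Next $212,500 at 32% = $68,000.00
Next $85,000 at 28.5% = $24,225.00
Remaining $112,350 at 25.5% = $28,649.25
Fee: $41,400.00 + $68,000.00 + $24,225.00 + $28,649.25 = $162,274.25

$162,274.25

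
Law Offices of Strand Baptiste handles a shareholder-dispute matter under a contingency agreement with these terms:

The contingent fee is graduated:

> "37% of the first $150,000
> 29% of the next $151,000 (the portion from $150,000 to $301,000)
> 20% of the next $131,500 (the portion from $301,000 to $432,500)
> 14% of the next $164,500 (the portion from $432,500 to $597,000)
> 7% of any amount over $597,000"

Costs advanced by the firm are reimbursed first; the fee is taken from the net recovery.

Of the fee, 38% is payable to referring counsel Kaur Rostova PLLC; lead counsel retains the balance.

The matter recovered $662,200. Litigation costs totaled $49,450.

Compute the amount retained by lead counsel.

$92,827.95

Fee base (net of costs): $662,200 − $49,450 = $612,750
First $150,000 at 37% = $55,500.00
Next $151,000 at 29% = $43,790.00
Next $131,500 at 20% = $26,300.00
Next $164,500 at 14% = $23,030.00
Remaining $15,750 at 7% = $1,102.50
Fee: $55,500.00 + $43,790.00 + $26,300.00 + $23,030.00 + $1,102.50 = $149,722.50
Referral share: 38% of $149,722.50 = $56,894.55; lead counsel retains $149,722.50 − $56,894.55 = $92,827.95.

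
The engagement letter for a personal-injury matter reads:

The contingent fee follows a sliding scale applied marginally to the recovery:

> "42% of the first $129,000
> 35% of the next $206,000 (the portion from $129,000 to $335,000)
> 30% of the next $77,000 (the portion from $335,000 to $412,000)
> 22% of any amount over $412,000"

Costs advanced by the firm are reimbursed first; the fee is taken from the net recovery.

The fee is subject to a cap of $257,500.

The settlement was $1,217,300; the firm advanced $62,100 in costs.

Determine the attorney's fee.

$257,500.00

Fee base (net of costs): $1,217,300 − $62,100 = $1,155,200
First $129,000 at 42% = $54,180.00
Next $206,000 at 35% = $72,100.00
Next $77,000 at 30% = $23,100.00
Remaining $743,200 at 22% = $163,504.00
Fee: $54,180.00 + $72,100.00 + $23,100.00 + $163,504.00 = $312,884.00
$312,884.00 exceeds the $257,500 cap, so the fee is capped at $257,500.00.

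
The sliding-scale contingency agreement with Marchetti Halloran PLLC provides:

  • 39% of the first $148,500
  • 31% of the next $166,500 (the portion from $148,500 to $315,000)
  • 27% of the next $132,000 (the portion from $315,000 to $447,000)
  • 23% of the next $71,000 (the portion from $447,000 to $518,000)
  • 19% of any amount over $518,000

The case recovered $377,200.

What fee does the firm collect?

First $148,500 at 39% = $57,915.00
Next $166,500 at 31% = $51,615.00
Remaining $62,200 at 27% = $16,794.00
Fee: $57,915.00 + $51,615.00 + $16,794.00 = $126,324.00

$126,324.00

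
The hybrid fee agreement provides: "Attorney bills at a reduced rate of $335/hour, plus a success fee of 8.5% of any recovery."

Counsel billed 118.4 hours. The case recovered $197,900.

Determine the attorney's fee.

$56,485.50

Hourly: 118.4 × $335 = $39,664.00
Success fee: 8.5% of $197,900 = $16,821.50
Total: $39,664.00 + $16,821.50 = $56,485.50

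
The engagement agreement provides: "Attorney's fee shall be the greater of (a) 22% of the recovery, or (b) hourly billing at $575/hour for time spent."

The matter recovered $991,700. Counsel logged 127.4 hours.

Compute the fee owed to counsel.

$218,174.00

(a) 22% of $991,700 = $218,174.00
(b) 127.4 × $575 = $73,255.00
The greater is (a): $218,174.00.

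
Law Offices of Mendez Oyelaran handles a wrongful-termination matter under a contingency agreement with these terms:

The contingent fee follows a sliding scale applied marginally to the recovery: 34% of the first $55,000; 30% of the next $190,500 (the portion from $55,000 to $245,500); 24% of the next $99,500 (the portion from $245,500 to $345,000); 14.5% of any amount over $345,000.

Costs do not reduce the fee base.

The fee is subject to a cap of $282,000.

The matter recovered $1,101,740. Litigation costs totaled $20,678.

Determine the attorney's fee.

$209,457.30

Fee base is the gross recovery, $1,101,740; costs are reimbursed separately.
First $55,000 at 34% = $18,700.00
Next $190,500 at 30% = $57,150.00
Next $99,500 at 24% = $23,880.00
Remaining $756,740 at 14.5% = $109,727.30
Fee: $18,700.00 + $57,150.00 + $23,880.00 + $109,727.30 = $209,457.30
$209,457.30 is under the $282,000 cap.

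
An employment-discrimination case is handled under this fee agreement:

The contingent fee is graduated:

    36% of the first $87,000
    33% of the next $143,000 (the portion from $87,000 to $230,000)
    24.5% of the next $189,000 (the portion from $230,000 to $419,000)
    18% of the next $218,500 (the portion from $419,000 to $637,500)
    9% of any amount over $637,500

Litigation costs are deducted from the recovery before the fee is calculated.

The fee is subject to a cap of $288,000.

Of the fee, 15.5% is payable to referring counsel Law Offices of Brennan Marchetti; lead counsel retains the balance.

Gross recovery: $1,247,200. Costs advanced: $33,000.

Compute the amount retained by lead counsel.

Fee base (net of costs): $1,247,200 − $33,000 = $1,214,200
First $87,000 at 36% = $31,320.00
Next $143,000 at 33% = $47,190.00
Next $189,000 at 24.5% = $46,305.00
Next $218,500 at 18% = $39,330.00
Remaining $576,700 at 9% = $51,903.00
Fee: $31,320.00 + $47,190.00 + $46,305.00 + $39,330.00 + $51,903.00 = $216,048.00
$216,048.00 is under the $288,000 cap.
Referral share: 15.5% of $216,048.00 = $33,487.44; lead counsel retains $216,048.00 − $33,487.44 = $182,560.56.

$182,560.56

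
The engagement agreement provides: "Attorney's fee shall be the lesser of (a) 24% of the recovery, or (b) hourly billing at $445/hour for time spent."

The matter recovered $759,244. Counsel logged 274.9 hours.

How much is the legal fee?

(a) 24% of $759,244 = $182,218.56
(b) 274.9 × $445 = $122,330.50
The lesser is (b): $122,330.50.

$122,330.50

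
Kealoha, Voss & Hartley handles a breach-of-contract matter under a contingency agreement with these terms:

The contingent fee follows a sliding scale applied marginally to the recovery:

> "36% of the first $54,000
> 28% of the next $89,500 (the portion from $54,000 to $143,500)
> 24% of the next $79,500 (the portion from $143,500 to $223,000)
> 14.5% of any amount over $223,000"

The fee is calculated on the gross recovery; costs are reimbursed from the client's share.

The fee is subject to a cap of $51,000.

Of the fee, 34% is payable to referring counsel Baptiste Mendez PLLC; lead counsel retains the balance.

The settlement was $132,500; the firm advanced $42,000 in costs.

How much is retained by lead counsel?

$27,337.20

Fee base is the gross recovery, $132,500; costs are reimbursed separately.
First $54,000 at 36% = $19,440.00
Remaining $78,500 at 28% = $21,980.00
Fee: $19,440.00 + $21,980.00 = $41,420.00
$41,420.00 is under the $51,000 cap.
Referral share: 34% of $41,420.00 = $14,082.80; lead counsel retains $41,420.00 − $14,082.80 = $27,337.20.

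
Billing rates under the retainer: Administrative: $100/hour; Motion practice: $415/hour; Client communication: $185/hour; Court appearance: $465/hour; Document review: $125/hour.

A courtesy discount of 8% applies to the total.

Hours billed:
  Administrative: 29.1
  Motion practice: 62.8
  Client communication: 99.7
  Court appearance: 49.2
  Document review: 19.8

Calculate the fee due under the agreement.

$66,947.94

Administrative: 29.1 × $100 = $2,910.00
Motion practice: 62.8 × $415 = $26,062.00
Client communication: 99.7 × $185 = $18,444.50
Court appearance: 49.2 × $465 = $22,878.00
Document review: 19.8 × $125 = $2,475.00
Subtotal: $72,769.50
Less 8% discount: −$5,821.56
Total: $72,769.50 − $5,821.56 = $66,947.94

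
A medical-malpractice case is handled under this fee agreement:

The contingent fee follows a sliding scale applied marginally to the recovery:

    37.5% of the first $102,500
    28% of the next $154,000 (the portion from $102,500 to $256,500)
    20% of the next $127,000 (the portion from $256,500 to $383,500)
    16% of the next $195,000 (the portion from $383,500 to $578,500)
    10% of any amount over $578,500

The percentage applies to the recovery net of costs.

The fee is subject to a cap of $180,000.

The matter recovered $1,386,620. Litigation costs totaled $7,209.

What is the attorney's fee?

Fee base (net of costs): $1,386,620 − $7,209 = $1,379,411
First $102,500 at 37.5% = $38,437.50
Next $154,000 at 28% = $43,120.00
Next $127,000 at 20% = $25,400.00
Next $195,000 at 16% = $31,200.00
Remaining $800,911 at 10% = $80,091.10
Fee: $38,437.50 + $43,120.00 + $25,400.00 + $31,200.00 + $80,091.10 = $218,248.60
$218,248.60 exceeds the $180,000 cap, so the fee is capped at $180,000.00.

$180,000.00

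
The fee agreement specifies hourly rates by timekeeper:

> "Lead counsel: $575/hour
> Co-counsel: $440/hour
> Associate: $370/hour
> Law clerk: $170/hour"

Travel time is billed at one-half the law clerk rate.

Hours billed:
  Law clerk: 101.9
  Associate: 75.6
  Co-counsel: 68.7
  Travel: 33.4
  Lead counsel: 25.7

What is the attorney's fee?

Lead counsel: 25.7 × $575 = $14,777.50
Co-counsel: 68.7 × $440 = $30,228.00
Associate: 75.6 × $370 = $27,972.00
Law clerk: 101.9 × $170 = $17,323.00
Subtotal: $14,777.50 + $30,228.00 + $27,972.00 + $17,323.00 = $90,300.50
Travel: 33.4 × ($170 ÷ 2) = 33.4 × $85.00 = $2,839.00
Total: $90,300.50 + $2,839.00 = $93,139.50

$93,139.50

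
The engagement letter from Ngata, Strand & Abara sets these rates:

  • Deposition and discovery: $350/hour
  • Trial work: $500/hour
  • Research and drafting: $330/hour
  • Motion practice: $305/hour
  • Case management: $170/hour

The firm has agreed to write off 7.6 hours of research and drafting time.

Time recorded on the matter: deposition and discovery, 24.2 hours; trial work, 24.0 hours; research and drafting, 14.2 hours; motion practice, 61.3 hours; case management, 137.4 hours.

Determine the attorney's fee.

$64,702.50

Deposition and discovery: 24.2 × $350 = $8,470.00
Trial work: 24.0 × $500 = $12,000.00
Research and drafting: 14.2 × $330 = $4,686.00
Motion practice: 61.3 × $305 = $18,696.50
Case management: 137.4 × $170 = $23,358.00
Subtotal: $67,210.50
Write-off: 7.6 × $330 = $2,508.00
Total: $67,210.50 − $2,508.00 = $64,702.50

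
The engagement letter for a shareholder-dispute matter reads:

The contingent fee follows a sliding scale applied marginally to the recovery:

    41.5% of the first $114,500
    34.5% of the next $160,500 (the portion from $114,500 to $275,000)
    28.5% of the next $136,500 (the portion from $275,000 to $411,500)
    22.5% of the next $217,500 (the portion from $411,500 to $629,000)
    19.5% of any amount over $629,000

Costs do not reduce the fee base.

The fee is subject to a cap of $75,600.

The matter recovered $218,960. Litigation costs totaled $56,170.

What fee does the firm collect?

Fee base is the gross recovery, $218,960; costs are reimbursed separately.
First $114,500 at 41.5% = $47,517.50
Remaining $104,460 at 34.5% = $36,038.70
Fee: $47,517.50 + $36,038.70 = $83,556.20
$83,556.20 exceeds the $75,600 cap, so the fee is capped at $75,600.00.

$75,600.00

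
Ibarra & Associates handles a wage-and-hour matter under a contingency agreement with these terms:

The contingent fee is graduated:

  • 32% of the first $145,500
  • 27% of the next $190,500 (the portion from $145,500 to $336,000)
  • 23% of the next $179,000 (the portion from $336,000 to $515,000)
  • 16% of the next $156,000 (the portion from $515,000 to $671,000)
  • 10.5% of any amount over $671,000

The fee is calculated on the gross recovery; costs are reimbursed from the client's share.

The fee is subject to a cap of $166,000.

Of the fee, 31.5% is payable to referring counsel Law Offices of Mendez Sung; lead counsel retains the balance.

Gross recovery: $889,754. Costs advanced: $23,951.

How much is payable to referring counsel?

$52,290.00

Fee base is the gross recovery, $889,754; costs are reimbursed separately.
First $145,500 at 32% = $46,560.00
Next $190,500 at 27% = $51,435.00
Next $179,000 at 23% = $41,170.00
Next $156,000 at 16% = $24,960.00
Remaining $218,754 at 10.5% = $22,969.17
Fee: $46,560.00 + $51,435.00 + $41,170.00 + $24,960.00 + $22,969.17 = $187,094.17
$187,094.17 exceeds the $166,000 cap, so the fee is capped at $166,000.00.
Referral share: 31.5% of $166,000.00 = $52,290.00; lead counsel retains $166,000.00 − $52,290.00 = $113,710.00.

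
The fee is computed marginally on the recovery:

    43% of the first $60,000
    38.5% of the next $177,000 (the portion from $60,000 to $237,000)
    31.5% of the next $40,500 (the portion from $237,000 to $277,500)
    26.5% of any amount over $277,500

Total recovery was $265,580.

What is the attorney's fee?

First $60,000 at 43% = $25,800.00
Next $177,000 at 38.5% = $68,145.00
Remaining $28,580 at 31.5% = $9,002.70
Fee: $25,800.00 + $68,145.00 + $9,002.70 = $102,947.70

$102,947.70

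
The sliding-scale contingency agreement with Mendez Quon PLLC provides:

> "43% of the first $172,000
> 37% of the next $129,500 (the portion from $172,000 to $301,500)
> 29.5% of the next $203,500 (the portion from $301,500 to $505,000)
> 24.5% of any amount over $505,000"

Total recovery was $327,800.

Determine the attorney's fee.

$129,633.50

First $172,000 at 43% = $73,960.00
Next $129,500 at 37% = $47,915.00
Remaining $26,300 at 29.5% = $7,758.50
Fee: $73,960.00 + $47,915.00 + $7,758.50 = $129,633.50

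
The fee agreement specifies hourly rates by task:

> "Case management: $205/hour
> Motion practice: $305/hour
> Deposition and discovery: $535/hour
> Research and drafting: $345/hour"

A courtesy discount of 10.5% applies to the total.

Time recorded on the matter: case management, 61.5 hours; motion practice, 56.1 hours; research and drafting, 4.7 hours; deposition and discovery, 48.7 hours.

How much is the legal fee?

$51,367.63

Case management: 61.5 × $205 = $12,607.50
Motion practice: 56.1 × $305 = $17,110.50
Deposition and discovery: 48.7 × $535 = $26,054.50
Research and drafting: 4.7 × $345 = $1,621.50
Subtotal: $57,394.00
Less 10.5% discount: −$6,026.37
Total: $57,394.00 − $6,026.37 = $51,367.63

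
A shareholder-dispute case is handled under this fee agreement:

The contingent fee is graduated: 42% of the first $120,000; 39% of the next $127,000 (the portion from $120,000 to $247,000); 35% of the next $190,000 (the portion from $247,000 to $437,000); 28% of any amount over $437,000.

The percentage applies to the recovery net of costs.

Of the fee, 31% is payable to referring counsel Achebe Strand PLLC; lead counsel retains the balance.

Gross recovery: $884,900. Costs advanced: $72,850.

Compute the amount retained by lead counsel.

$187,296.36

Fee base (net of costs): $884,900 − $72,850 = $812,050
First $120,000 at 42% = $50,400.00
Next $127,000 at 39% = $49,530.00
Next $190,000 at 35% = $66,500.00
Remaining $375,050 at 28% = $105,014.00
Fee: $50,400.00 + $49,530.00 + $66,500.00 + $105,014.00 = $271,444.00
Referral share: 31% of $271,444.00 = $84,147.64; lead counsel retains $271,444.00 − $84,147.64 = $187,296.36.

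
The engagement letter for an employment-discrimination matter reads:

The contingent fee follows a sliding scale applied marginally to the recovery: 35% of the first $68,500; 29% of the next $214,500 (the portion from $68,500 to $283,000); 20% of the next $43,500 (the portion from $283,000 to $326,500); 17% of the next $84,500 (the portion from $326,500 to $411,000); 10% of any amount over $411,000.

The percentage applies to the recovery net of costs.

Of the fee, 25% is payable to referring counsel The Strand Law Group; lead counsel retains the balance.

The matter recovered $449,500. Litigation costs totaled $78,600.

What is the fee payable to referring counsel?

$25,607.00

Fee base (net of costs): $449,500 − $78,600 = $370,900
First $68,500 at 35% = $23,975.00
Next $214,500 at 29% = $62,205.00
Next $43,500 at 20% = $8,700.00
Remaining $44,400 at 17% = $7,548.00
Fee: $23,975.00 + $62,205.00 + $8,700.00 + $7,548.00 = $102,428.00
Referral share: 25% of $102,428.00 = $25,607.00; lead counsel retains $102,428.00 − $25,607.00 = $76,821.00.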